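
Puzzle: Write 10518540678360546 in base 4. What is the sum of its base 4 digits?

42

10518540678360546 in base 4 is 211113220322120230012313202.
Digit sum: 2+1+1+1+1+3+2+2+0+3+2+2+1+2+0+2+3+0+0+1+2+3+1+3+2+0+2 = 42.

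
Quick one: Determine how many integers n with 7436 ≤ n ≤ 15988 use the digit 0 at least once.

2997

The integers in [7436, 15988] that use the digit 0 at least once: 7440, 7450, 7460, 7470, 7480, 7490, …, 15970, 15980.
2997 qualify.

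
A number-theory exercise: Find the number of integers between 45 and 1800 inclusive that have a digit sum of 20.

64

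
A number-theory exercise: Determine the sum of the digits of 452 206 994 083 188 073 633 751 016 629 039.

140

4+5+2+2+0+6+9+9+4+0+8+3+1+8+8+0+7+3+6+3+3+7+5+1+0+1+6+6+2+9+0+3+9 = 140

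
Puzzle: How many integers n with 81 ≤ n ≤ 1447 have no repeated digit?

854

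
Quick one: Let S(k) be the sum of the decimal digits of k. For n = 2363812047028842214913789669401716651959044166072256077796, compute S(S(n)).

15

First digit sum: 258.
2+5+8 = 15.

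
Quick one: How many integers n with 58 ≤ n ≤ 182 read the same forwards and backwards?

The integers in [58, 182] that read the same forwards and backwards: 66, 77, 88, 99, 101, 111, …, 171, 181.
13 qualify.

13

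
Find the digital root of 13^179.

The digital root of n equals n mod 9 (or 9 when 9 | n), so we need 13^179 mod 9.
13^179 ≡ 7 (mod 9), so the digital root is 7.

7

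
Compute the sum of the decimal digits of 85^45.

388

85^45 = 666579045552219580249174894800496142142685846003260003755030993488617241382598876953125
Sum of its 87 digits: 388.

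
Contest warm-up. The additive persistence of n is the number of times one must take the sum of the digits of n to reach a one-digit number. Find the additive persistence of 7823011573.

7823011573 → 37 → 10 → 1 (3 steps)

3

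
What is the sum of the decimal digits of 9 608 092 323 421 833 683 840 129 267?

119

9+6+0+8+0+9+2+3+2+3+4+2+1+8+3+3+6+8+3+8+4+0+1+2+9+2+6+7 = 119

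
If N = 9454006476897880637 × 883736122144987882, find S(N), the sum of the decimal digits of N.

182

9454006476897880637 × 883736122144987882 = 8354847022627331999660975357847440834
Sum of its 37 digits: 182.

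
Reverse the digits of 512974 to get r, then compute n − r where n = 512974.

33759

Reverse of 512974 is 479215.
512974 − 479215 = 33759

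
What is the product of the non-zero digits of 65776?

8820

6×5×7×7×6 = 8820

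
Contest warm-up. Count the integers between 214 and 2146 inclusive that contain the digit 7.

The integers in [214, 2146] that contain the digit 7: 217, 227, 237, 247, 257, 267, …, 2127, 2137.
526 qualify.

526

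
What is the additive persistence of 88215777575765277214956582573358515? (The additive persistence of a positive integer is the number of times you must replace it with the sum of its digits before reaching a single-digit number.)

2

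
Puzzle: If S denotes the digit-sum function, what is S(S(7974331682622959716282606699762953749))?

17

First digit sum: 197.
1+9+7 = 17.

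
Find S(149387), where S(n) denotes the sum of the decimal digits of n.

32

1+4+9+3+8+7 = 32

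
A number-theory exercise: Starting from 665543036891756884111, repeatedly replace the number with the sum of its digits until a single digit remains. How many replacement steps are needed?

3

665543036891756884111 → 97 → 16 → 7 (3 steps)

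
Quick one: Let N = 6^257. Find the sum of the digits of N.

954

6^257 = 96576474734373369072370583481463824389861480882017106519224762279585665975887308869885223855170402710968028380637180310216422706997265069476500027417859626609773894637628689035463675972032186271399936
Sum of its 200 digits: 954.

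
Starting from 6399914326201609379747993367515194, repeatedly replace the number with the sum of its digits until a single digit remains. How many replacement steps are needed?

3

6399914326201609379747993367515194 → 169 → 16 → 7 (3 steps)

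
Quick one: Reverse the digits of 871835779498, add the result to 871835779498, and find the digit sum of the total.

Reversal of 871835779498 is 894977538178; 871835779498 + 894977538178 = 1766813317676.
Digit sum of 1766813317676: 1+7+6+6+8+1+3+3+1+7+6+7+6 = 62.

62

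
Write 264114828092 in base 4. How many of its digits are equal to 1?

264114828092 in base 4 is 3311332132013030330.
The digit 1 appears 4 times.

4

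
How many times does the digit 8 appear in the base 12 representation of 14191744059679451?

14191744059679451 in base 12 is B078470AB19B64B.
The digit 8 appears 1 time.

1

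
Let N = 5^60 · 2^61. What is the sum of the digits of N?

2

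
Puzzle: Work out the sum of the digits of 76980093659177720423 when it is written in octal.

76

76980093659177720423 in base 8 is 10261201665146345515147.
Digit sum: 1+0+2+6+1+2+0+1+6+6+5+1+4+6+3+4+5+5+1+5+1+4+7 = 76.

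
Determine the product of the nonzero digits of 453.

60

4×5×3 = 60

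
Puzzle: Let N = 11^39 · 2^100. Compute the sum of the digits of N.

326

11^39 · 2^100 = 52157202260800980929834413789234790478490618564233742812649284347887616
Sum of its 71 digits: 326.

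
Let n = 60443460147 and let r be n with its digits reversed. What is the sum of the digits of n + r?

60

Reversal of 60443460147 is 74106434406; 60443460147 + 74106434406 = 134549894553.
Digit sum of 134549894553: 1+3+4+5+4+9+8+9+4+5+5+3 = 60.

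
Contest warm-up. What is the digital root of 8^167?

The digital root of n equals n mod 9 (or 9 when 9 | n), so we need 8^167 mod 9.
8^167 ≡ 8 (mod 9), so the digital root is 8.

8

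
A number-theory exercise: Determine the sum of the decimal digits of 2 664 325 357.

2+6+6+4+3+2+5+3+5+7 = 43

43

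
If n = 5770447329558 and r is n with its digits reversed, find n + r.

14329684770333

Reverse of 5770447329558 is 8559237440775.
5770447329558 + 8559237440775 = 14329684770333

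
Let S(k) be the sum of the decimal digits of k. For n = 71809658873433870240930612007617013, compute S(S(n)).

13

First digit sum: 139.
1+3+9 = 13.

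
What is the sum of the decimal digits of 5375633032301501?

47

5+3+7+5+6+3+3+0+3+2+3+0+1+5+0+1 = 47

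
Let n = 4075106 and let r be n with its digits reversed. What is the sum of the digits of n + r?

19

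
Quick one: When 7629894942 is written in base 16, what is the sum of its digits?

72

7629894942 in base 16 is 1C6C6F51E.
Digit sum: 1+12+6+12+6+15+5+1+14 = 72.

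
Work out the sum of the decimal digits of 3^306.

3^306 = 99793888233710926097676673961542382339552034110870991187709058567130998942396826836880350287497238272034603157195937657211050782186192219658614729
Sum of its 146 digits: 693.

693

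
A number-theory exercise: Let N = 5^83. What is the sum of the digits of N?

290

5^83 = 10339757656912845935892608650874535669572651386260986328125
Sum of its 59 digits: 290.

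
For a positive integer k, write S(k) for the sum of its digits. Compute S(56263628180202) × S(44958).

1530

S(56263628180202) = 5+6+2+6+3+6+2+8+1+8+0+2+0+2 = 51.
S(44958) = 4+4+9+5+8 = 30.
51 · 30 = 1530.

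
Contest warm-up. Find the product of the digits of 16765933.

1×6×7×6×5×9×3×3 = 102060

102060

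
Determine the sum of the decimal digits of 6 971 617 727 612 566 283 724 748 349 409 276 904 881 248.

6+9+7+1+6+1+7+7+2+7+6+1+2+5+6+6+2+8+3+7+2+4+7+4+8+3+4+9+4+0+9+2+7+6+9+0+4+8+8+1+2+4+8 = 212

212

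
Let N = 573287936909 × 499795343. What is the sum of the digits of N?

573287936909 × 499795343 = 286526641065196014787
Sum of its 21 digits: 94.

94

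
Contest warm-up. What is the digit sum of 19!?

45

19! = 121645100408832000
Sum of its 18 digits: 45.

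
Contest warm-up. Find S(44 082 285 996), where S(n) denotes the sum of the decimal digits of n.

4+4+0+8+2+2+8+5+9+9+6 = 57

57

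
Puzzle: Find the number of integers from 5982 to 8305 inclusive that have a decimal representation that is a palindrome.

The integers in [5982, 8305] that have a decimal representation that is a palindrome: 5995, 6006, 6116, 6226, 6336, 6446, …, 8118, 8228.
24 qualify.

24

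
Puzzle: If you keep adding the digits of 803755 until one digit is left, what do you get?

8+0+3+7+5+5 = 28
2+8 = 10
1+0 = 1

1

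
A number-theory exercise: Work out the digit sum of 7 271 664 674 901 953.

77

7+2+7+1+6+6+4+6+7+4+9+0+1+9+5+3 = 77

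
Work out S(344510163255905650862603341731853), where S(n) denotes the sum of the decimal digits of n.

124

3+4+4+5+1+0+1+6+3+2+5+5+9+0+5+6+5+0+8+6+2+6+0+3+3+4+1+7+3+1+8+5+3 = 124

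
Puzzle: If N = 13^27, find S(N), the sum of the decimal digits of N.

118

13^27 = 1192533292512492016559195008117
Sum of its 31 digits: 118.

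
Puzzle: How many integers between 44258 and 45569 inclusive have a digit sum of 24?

98

The integers in [44258, 45569] that have a digit sum of 24: 44259, 44268, 44277, 44286, 44295, 44349, …, 45555, 45564.
98 qualify.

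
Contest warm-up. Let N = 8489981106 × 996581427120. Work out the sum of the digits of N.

117

8489981106 × 996581427120 = 8460957486839315994720
Sum of its 22 digits: 117.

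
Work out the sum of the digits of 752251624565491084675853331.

7+5+2+2+5+1+6+2+4+5+6+5+4+9+1+0+8+4+6+7+5+8+5+3+3+3+1 = 117

117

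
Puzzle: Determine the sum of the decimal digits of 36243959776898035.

3+6+2+4+3+9+5+9+7+7+6+8+9+8+0+3+5 = 94

94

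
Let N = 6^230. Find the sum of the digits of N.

6^230 = 94359925263804193623936900745734126671857074734587930067844115644068295841001451281025597462893648234330998228418489794737967675446138010404532982725444968662400790000678025035776
Sum of its 179 digits: 810.

810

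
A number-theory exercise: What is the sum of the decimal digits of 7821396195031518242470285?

7+8+2+1+3+9+6+1+9+5+0+3+1+5+1+8+2+4+2+4+7+0+2+8+5 = 103

103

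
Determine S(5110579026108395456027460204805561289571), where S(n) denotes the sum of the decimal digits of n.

5+1+1+0+5+7+9+0+2+6+1+0+8+3+9+5+4+5+6+0+2+7+4+6+0+2+0+4+8+0+5+5+6+1+2+8+9+5+7+1 = 159

159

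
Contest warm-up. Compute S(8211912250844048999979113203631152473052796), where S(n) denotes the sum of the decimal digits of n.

182

8+2+1+1+9+1+2+2+5+0+8+4+4+0+4+8+9+9+9+9+7+9+1+1+3+2+0+3+6+3+1+1+5+2+4+7+3+0+5+2+7+9+6 = 182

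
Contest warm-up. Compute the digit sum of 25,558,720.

2+5+5+5+8+7+2+0 = 34

34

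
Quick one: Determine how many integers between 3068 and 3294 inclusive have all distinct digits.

131

The integers in [3068, 3294] that have all distinct digits: 3068, 3069, 3071, 3072, 3074, 3075, …, 3291, 3294.
131 qualify.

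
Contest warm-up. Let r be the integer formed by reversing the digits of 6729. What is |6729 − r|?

Reverse of 6729 is 9276.
|6729 − 9276| = 2547

2547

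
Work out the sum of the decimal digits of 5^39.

134

5^39 = 1818989403545856475830078125
Sum of its 28 digits: 134.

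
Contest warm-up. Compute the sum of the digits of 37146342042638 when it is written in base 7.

50

37146342042638 in base 7 is 10552506661450103.
Digit sum: 1+0+5+5+2+5+0+6+6+6+1+4+5+0+1+0+3 = 50.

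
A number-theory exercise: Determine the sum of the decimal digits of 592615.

5+9+2+6+1+5 = 28

28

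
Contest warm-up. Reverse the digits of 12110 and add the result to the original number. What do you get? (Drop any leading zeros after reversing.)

Reverse of 12110 is 1121.
12110 + 1121 = 13231

13231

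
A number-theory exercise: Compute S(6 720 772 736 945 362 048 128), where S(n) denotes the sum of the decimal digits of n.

99

6+7+2+0+7+7+2+7+3+6+9+4+5+3+6+2+0+4+8+1+2+8 = 99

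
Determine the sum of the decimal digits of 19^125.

739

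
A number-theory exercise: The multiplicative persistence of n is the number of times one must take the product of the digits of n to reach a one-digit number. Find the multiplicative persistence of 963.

963 → 162 → 12 → 2 (3 steps)

3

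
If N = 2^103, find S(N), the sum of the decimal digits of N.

110

2^103 = 10141204801825835211973625643008
Sum of its 32 digits: 110.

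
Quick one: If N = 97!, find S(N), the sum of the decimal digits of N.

648

97! = 96192759682482119853328425949563698712343813919172976158104477319333745612481875498805879175589072651261284189679678167647067832320000000000000000000000
Sum of its 152 digits: 648.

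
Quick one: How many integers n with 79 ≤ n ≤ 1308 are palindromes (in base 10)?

The integers in [79, 1308] that are palindromes (in base 10): 88, 99, 101, 111, 121, 131, …, 1111, 1221.
95 qualify.

95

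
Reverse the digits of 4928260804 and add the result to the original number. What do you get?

Reverse of 4928260804 is 4080628294.
4928260804 + 4080628294 = 9008889098

9008889098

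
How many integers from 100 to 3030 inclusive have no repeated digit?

The integers in [100, 3030] that have no repeated digit: 102, 103, 104, 105, 106, 107, …, 3028, 3029.
1670 qualify.

1670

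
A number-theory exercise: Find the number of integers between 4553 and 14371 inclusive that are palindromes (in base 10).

99

The integers in [4553, 14371] that are palindromes (in base 10): 4554, 4664, 4774, 4884, 4994, 5005, …, 14241, 14341.
99 qualify.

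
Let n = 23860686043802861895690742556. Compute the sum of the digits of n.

137

2+3+8+6+0+6+8+6+0+4+3+8+0+2+8+6+1+8+9+5+6+9+0+7+4+2+5+5+6 = 137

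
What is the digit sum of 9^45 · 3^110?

468

9^45 · 3^110 = 265613988875874769338781322035779626829233452653394495974574961739092490901302182994384699044001
Sum of its 96 digits: 468.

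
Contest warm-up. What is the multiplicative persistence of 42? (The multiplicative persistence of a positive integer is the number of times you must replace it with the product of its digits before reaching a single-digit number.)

42 → 8 (1 step)

1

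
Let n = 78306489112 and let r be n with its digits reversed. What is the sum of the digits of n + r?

71

Reversal of 78306489112 is 21198460387; 78306489112 + 21198460387 = 99504949499.
Digit sum of 99504949499: 9+9+5+0+4+9+4+9+4+9+9 = 71.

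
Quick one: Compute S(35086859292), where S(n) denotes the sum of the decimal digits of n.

57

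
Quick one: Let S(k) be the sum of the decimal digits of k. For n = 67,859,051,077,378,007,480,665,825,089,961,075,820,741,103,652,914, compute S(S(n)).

6

First digit sum: 222.
2+2+2 = 6.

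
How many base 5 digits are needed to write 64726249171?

16

64726249171 in base 5 is 2030024404433141, which has 16 digits.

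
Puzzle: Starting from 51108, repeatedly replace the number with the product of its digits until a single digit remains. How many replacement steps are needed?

1

51108 → 0 (1 step)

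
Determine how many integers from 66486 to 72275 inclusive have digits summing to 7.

The integers in [66486, 72275] that have digits summing to 7: 70000.
1 qualifies.

1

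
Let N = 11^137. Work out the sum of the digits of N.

653

11^137 = 46859523348908738812051924071667053263372345940596493808359476046532745245086328376505007609898341541486706928397702341722600649677016697052971
Sum of its 143 digits: 653.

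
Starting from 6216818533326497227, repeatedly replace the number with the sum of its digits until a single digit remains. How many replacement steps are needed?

3

6216818533326497227 → 85 → 13 → 4 (3 steps)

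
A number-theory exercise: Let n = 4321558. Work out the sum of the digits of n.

4+3+2+1+5+5+8 = 28

28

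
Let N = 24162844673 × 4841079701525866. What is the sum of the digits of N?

128

24162844673 × 4841079701525866 = 116974256877582701249811818
Sum of its 27 digits: 128.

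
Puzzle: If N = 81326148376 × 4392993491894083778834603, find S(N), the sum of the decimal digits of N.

81326148376 × 4392993491894083778834603 = 357265240536580610674077691941054728
Sum of its 36 digits: 155.

155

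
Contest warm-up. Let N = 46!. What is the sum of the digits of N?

216

46! = 5502622159812088949850305428800254892961651752960000000000
Sum of its 58 digits: 216.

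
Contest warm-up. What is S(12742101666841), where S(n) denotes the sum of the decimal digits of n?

49

1+2+7+4+2+1+0+1+6+6+6+8+4+1 = 49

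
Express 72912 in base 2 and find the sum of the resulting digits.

72912 in base 2 is 10001110011010000.
Digit sum: 1+0+0+0+1+1+1+0+0+1+1+0+1+0+0+0+0 = 7.

7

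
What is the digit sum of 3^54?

108

3^54 = 58149737003040059690390169
Sum of its 26 digits: 108.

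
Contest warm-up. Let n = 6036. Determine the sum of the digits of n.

15

6+0+3+6 = 15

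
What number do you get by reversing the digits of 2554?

Reversing 2554 gives 4552.

4552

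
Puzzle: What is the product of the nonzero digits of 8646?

1152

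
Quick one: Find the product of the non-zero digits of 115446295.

43200

1×1×5×4×4×6×2×9×5 = 43200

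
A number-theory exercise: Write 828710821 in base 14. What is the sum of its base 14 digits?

42

828710821 in base 14 is 7C0C0461.
Digit sum: 7+12+0+12+0+4+6+1 = 42.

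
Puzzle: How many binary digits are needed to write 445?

445 in base 2 is 110111101, which has 9 digits.

9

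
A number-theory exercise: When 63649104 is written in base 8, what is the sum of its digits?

29

63649104 in base 8 is 362632520.
Digit sum: 3+6+2+6+3+2+5+2+0 = 29.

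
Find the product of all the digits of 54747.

5×4×7×4×7 = 3920

3920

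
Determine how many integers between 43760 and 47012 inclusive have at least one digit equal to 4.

3253

The integers in [43760, 47012] that have at least one digit equal to 4: 43760, 43761, 43762, 43763, 43764, 43765, …, 47011, 47012.
3253 qualify.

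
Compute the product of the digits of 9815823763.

2177280

9×8×1×5×8×2×3×7×6×3 = 2177280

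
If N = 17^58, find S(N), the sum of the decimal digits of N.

17^58 = 232293704498620356223997771606208711490535455321318916906995032002459809
Sum of its 72 digits: 307.

307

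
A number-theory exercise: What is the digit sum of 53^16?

53^16 = 3876269050118516845397872321
Sum of its 28 digits: 127.

127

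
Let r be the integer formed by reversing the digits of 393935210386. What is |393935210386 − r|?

Reverse of 393935210386 is 683012539393.
|393935210386 − 683012539393| = 289077329007

289077329007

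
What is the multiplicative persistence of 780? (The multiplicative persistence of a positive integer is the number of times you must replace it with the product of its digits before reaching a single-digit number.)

1

780 → 0 (1 step)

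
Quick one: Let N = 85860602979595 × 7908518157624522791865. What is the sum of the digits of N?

162

85860602979595 × 7908518157624522791865 = 679030137688717261490444007026994675
Sum of its 36 digits: 162.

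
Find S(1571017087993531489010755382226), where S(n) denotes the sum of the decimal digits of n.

1+5+7+1+0+1+7+0+8+7+9+9+3+5+3+1+4+8+9+0+1+0+7+5+5+3+8+2+2+2+6 = 129

129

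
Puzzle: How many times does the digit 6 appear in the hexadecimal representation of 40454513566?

40454513566 in base 16 is 96B46E39E.
The digit 6 appears 2 times.

2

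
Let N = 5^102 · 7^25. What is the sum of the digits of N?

5^102 · 7^25 = 264479151317902036087948221309752954035614339530781656539826229845857596956193447113037109375
Sum of its 93 digits: 421.

421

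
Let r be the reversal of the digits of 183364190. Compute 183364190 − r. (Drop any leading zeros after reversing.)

91900809

Reverse of 183364190 is 91463381.
183364190 − 91463381 = 91900809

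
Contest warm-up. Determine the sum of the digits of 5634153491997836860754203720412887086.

5+6+3+4+1+5+3+4+9+1+9+9+7+8+3+6+8+6+0+7+5+4+2+0+3+7+2+0+4+1+2+8+8+7+0+8+6 = 171

171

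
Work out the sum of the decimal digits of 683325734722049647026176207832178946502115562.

188

6+8+3+3+2+5+7+3+4+7+2+2+0+4+9+6+4+7+0+2+6+1+7+6+2+0+7+8+3+2+1+7+8+9+4+6+5+0+2+1+1+5+5+6+2 = 188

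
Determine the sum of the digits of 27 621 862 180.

43

2+7+6+2+1+8+6+2+1+8+0 = 43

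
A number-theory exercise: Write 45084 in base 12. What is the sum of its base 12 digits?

45084 in base 12 is 22110.
Digit sum: 2+2+1+1+0 = 6.

6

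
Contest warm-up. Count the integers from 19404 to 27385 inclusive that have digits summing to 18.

546

The integers in [19404, 27385] that have digits summing to 18: 19404, 19413, 19422, 19431, 19440, 19503, …, 27351, 27360.
546 qualify.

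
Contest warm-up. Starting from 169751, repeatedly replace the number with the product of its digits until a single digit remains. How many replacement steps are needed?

2

169751 → 1890 → 0 (2 steps)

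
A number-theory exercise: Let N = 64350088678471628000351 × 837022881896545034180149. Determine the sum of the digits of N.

230

64350088678471628000351 × 837022881896545034180149 = 53862496675952557199350027950179024619569232299
Sum of its 47 digits: 230.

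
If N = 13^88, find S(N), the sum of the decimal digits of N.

13^88 = 106417978041190602791946491060293881007083613449188338481130625710173112177685960349236066114669921
Sum of its 99 digits: 409.

409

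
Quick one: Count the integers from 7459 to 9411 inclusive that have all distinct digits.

982

The integers in [7459, 9411] that have all distinct digits: 7459, 7460, 7461, 7462, 7463, 7465, …, 9408, 9410.
982 qualify.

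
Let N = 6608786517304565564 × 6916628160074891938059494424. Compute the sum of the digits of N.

162

6608786517304565564 × 6916628160074891938059494424 = 45710518929512030307031077638522024192800415136
Sum of its 47 digits: 162.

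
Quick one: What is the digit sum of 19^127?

730

19^127 = 2521780725566763417449426358253347722379776471994859648795066200012300115931622857584045597345874313649668072398824688768543100282714301758411561017086199603802139
Sum of its 163 digits: 730.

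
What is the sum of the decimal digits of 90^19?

90^19 = 13508517176729920890000000000000000000
Sum of its 38 digits: 90.

90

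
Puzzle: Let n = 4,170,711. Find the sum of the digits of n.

4+1+7+0+7+1+1 = 21

21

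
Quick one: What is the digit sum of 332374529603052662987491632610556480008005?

3+3+2+3+7+4+5+2+9+6+0+3+0+5+2+6+6+2+9+8+7+4+9+1+6+3+2+6+1+0+5+5+6+4+8+0+0+0+8+0+0+5 = 165

165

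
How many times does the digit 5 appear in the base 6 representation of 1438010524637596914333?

5

1438010524637596914333 in base 6 is 1223251551233412324404231553.
The digit 5 appears 5 times.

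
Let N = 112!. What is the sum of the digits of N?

765

112! = 197450685722107402353682037275992488341277868034975337796656295094902858969771811440894224355027779366597957338237853638272334919686385621811850780464277094400000000000000000000000000
Sum of its 183 digits: 765.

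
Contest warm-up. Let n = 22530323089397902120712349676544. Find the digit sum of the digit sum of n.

First digit sum: 128.
1+2+8 = 11.

11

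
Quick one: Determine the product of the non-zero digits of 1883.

1×8×8×3 = 192

192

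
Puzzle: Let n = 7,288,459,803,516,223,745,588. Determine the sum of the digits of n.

7+2+8+8+4+5+9+8+0+3+5+1+6+2+2+3+7+4+5+5+8+8 = 110

110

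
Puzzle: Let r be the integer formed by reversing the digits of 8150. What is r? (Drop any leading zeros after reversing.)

518

Reversing 8150 gives 518.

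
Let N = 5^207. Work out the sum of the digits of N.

5^207 = 4861730685829016958706300042015722062961134506813411822735247355304452214090143313424956893066963763247630148089939439159934408962726593017578125
Sum of its 145 digits: 611.

611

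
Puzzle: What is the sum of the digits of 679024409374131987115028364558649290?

6+7+9+0+2+4+4+0+9+3+7+4+1+3+1+9+8+7+1+1+5+0+2+8+3+6+4+5+5+8+6+4+9+2+9+0 = 162

162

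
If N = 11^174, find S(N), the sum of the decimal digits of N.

11^174 = 15934088227281509102626398852762656220402305223648534165063052083160240661087066490039140880994442556936062906460349771912000854838230856267585175802652479276515653628881972998840841
Sum of its 182 digits: 784.

784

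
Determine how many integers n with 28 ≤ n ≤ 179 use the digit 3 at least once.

33

The integers in [28, 179] that use the digit 3 at least once: 30, 31, 32, 33, 34, 35, …, 163, 173.
33 qualify.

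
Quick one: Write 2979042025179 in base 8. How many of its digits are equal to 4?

1

2979042025179 in base 8 is 53263457357333.
The digit 4 appears 1 time.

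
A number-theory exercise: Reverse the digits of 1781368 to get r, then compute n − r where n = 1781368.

Reverse of 1781368 is 8631871.
1781368 − 8631871 = -6850503

-6850503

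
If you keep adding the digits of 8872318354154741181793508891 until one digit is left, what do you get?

5

8+8+7+2+3+1+8+3+5+4+1+5+4+7+4+1+1+8+1+7+9+3+5+0+8+8+9+1 = 131
1+3+1 = 5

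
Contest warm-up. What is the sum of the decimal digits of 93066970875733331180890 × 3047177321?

93066970875733331180890 × 3047177321 = 283591562986702116018190156595690
Sum of its 33 digits: 146.

146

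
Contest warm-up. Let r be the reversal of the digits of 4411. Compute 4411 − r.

3267

Reverse of 4411 is 1144.
4411 − 1144 = 3267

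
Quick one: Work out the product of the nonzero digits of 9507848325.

2419200

9×5×7×8×4×8×3×2×5 = 2419200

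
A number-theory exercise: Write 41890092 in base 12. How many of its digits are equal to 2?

1

41890092 in base 12 is 12041B50.
The digit 2 appears 1 time.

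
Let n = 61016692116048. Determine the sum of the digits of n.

51

6+1+0+1+6+6+9+2+1+1+6+0+4+8 = 51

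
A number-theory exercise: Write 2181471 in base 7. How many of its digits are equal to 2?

1

2181471 in base 7 is 24353655.
The digit 2 appears 1 time.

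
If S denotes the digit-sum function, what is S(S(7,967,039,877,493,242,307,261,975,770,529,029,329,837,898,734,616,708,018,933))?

12

First digit sum: 291.
2+9+1 = 12.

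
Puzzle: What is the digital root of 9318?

3

9+3+1+8 = 21
2+1 = 3
(Equivalently, 9318 mod 9 = 3.)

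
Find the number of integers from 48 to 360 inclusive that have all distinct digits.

The integers in [48, 360] that have all distinct digits: 48, 49, 50, 51, 52, 53, …, 359, 360.
232 qualify.

232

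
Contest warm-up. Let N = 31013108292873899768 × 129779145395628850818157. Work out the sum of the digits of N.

191

31013108292873899768 × 129779145395628850818157 = 4024854690311264698915494161801938012487576
Sum of its 43 digits: 191.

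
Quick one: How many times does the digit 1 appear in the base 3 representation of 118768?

2

118768 in base 3 is 20000220211.
The digit 1 appears 2 times.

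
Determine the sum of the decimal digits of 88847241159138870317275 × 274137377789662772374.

88847241159138870317275 × 274137377789662772374 = 24356349715212128259027887948880833484960850
Sum of its 44 digits: 208.

208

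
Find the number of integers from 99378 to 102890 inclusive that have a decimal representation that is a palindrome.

The integers in [99378, 102890] that have a decimal representation that is a palindrome: 99399, 99499, 99599, 99699, 99799, 99899, 99999, 100001, 101101, 102201.
10 qualify.

10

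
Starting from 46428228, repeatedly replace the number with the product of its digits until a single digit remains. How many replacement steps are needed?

3

46428228 → 49152 → 360 → 0 (3 steps)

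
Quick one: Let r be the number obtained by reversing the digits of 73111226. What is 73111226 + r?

135322363

Reverse of 73111226 is 62211137.
73111226 + 62211137 = 135322363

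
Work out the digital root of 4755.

3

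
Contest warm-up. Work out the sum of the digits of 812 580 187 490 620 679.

8+1+2+5+8+0+1+8+7+4+9+0+6+2+0+6+7+9 = 83

83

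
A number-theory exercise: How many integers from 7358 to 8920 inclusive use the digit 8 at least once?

1130

The integers in [7358, 8920] that use the digit 8 at least once: 7358, 7368, 7378, 7380, 7381, 7382, …, 8919, 8920.
1130 qualify.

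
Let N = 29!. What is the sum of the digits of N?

126

29! = 8841761993739701954543616000000
Sum of its 31 digits: 126.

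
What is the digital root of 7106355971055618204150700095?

3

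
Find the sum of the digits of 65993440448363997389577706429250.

167

6+5+9+9+3+4+4+0+4+4+8+3+6+3+9+9+7+3+8+9+5+7+7+7+0+6+4+2+9+2+5+0 = 167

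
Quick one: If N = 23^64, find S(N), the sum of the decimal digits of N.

409

23^64 = 1414430149788231852676288931564393259755477871188002418354492595462286094183104888189441
Sum of its 88 digits: 409.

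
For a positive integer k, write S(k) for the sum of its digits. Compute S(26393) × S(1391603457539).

S(26393) = 2+6+3+9+3 = 23.
S(1391603457539) = 1+3+9+1+6+0+3+4+5+7+5+3+9 = 56.
23 · 56 = 1288.

1288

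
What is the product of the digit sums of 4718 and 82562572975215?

S(4718) = 4+7+1+8 = 20.
S(82562572975215) = 8+2+5+6+2+5+7+2+9+7+5+2+1+5 = 66.
20 · 66 = 1320.

1320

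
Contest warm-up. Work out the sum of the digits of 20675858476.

2+0+6+7+5+8+5+8+4+7+6 = 58

58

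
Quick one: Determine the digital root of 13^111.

1

The digital root of n equals n mod 9 (or 9 when 9 | n), so we need 13^111 mod 9.
13^111 ≡ 1 (mod 9), so the digital root is 1.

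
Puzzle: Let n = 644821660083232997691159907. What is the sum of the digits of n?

127

6+4+4+8+2+1+6+6+0+0+8+3+2+3+2+9+9+7+6+9+1+1+5+9+9+0+7 = 127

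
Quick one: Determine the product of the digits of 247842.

2×4×7×8×4×2 = 3584

3584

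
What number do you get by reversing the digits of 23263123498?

89432136232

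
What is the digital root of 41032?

4+1+0+3+2 = 10
1+0 = 1

1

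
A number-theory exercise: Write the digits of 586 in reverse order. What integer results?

Reversing 586 gives 685.

685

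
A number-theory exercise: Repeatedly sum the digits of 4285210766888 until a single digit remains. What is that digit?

2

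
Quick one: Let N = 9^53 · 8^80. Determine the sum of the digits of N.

9^53 · 8^80 = 663822486363665934883054420916497092599479964854721409427120503683304228632662500864804148917903699021602545446281967304704
Sum of its 123 digits: 549.

549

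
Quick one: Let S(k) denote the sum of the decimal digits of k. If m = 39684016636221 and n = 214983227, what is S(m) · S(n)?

2166

S(39684016636221) = 3+9+6+8+4+0+1+6+6+3+6+2+2+1 = 57.
S(214983227) = 2+1+4+9+8+3+2+2+7 = 38.
57 · 38 = 2166.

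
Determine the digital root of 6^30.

The digital root of n equals n mod 9 (or 9 when 9 | n), so we need 6^30 mod 9.
6^30 ≡ 0 (mod 9), so the digital root is 9.

9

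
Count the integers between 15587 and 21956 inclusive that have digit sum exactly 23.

The integers in [15587, 21956] that have digit sum exactly 23: 15593, 15629, 15638, 15647, 15656, 15665, …, 21947, 21956.
389 qualify.

389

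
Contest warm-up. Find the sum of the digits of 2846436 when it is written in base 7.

24

2846436 in base 7 is 33123435.
Digit sum: 3+3+1+2+3+4+3+5 = 24.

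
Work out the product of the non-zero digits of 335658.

10800

3×3×5×6×5×8 = 10800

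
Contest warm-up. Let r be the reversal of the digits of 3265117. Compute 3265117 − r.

Reverse of 3265117 is 7115623.
3265117 − 7115623 = -3850506

-3850506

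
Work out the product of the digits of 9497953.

306180

9×4×9×7×9×5×3 = 306180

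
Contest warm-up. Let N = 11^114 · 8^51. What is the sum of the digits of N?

11^114 · 8^51 = 597524125054304119825262571838800221917263502505254650274563650799198759124120743332320473975044298224681931411638035240193316321254631410136341067088833121271939072
Sum of its 165 digits: 638.

638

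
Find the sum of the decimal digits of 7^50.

7^50 = 1798465042647412146620280340569649349251249
Sum of its 43 digits: 184.

184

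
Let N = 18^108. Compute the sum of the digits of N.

522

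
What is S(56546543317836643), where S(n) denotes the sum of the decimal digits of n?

5+6+5+4+6+5+4+3+3+1+7+8+3+6+6+4+3 = 79

79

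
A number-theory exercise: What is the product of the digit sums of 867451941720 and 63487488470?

S(867451941720) = 8+6+7+4+5+1+9+4+1+7+2+0 = 54.
S(63487488470) = 6+3+4+8+7+4+8+8+4+7+0 = 59.
54 · 59 = 3186.

3186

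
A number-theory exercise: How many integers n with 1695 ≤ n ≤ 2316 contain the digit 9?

The integers in [1695, 2316] that contain the digit 9: 1695, 1696, 1697, 1698, 1699, 1709, …, 2299, 2309.
201 qualify.

201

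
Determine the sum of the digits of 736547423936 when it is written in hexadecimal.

86

736547423936 in base 16 is AB7DA5C6C0.
Digit sum: 10+11+7+13+10+5+12+6+12+0 = 86.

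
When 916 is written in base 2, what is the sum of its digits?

5

916 in base 2 is 1110010100.
Digit sum: 1+1+1+0+0+1+0+1+0+0 = 5.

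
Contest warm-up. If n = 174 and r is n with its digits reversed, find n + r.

Reverse of 174 is 471.
174 + 471 = 645

645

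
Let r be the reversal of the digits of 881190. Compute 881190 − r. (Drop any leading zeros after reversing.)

790002

Reverse of 881190 is 91188.
881190 − 91188 = 790002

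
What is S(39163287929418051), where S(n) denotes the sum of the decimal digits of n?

3+9+1+6+3+2+8+7+9+2+9+4+1+8+0+5+1 = 78

78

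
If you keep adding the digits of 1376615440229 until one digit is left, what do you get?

1+3+7+6+6+1+5+4+4+0+2+2+9 = 50
5+0 = 5

5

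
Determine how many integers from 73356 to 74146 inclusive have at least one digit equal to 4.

346

The integers in [73356, 74146] that have at least one digit equal to 4: 73364, 73374, 73384, 73394, 73400, 73401, …, 74145, 74146.
346 qualify.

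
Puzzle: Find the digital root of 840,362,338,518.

6

8+4+0+3+6+2+3+3+8+5+1+8 = 51
5+1 = 6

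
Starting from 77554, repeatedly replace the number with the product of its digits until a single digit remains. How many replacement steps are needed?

2

77554 → 4900 → 0 (2 steps)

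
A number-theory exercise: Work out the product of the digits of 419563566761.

24494400

4×1×9×5×6×3×5×6×6×7×6×1 = 24494400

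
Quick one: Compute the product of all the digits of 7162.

84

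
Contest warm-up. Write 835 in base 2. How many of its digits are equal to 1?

5

835 in base 2 is 1101000011.
The digit 1 appears 5 times.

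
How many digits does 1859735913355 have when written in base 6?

1859735913355 in base 6 is 3542203442503431, which has 16 digits.

16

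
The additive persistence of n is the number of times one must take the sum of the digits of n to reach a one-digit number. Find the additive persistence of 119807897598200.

3

119807897598200 → 74 → 11 → 2 (3 steps)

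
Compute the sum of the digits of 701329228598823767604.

7+0+1+3+2+9+2+2+8+5+9+8+8+2+3+7+6+7+6+0+4 = 99

99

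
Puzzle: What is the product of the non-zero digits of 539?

135

5×3×9 = 135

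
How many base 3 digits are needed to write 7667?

9

7667 in base 3 is 101111222, which has 9 digits.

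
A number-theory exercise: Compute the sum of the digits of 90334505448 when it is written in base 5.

90334505448 in base 5 is 2440001113133243.
Digit sum: 2+4+4+0+0+0+1+1+1+3+1+3+3+2+4+3 = 32.

32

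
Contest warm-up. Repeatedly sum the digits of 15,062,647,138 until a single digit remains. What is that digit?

7

1+5+0+6+2+6+4+7+1+3+8 = 43
4+3 = 7
(Equivalently, 15,062,647,138 mod 9 = 7.)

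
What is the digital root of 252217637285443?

7

2+5+2+2+1+7+6+3+7+2+8+5+4+4+3 = 61
6+1 = 7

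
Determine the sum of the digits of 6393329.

35

6+3+9+3+3+2+9 = 35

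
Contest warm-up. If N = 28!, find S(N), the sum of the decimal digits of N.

28! = 304888344611713860501504000000
Sum of its 30 digits: 90.

90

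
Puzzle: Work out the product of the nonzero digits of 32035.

3×2×3×5 = 90

90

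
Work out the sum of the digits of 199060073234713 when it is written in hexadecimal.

199060073234713 in base 16 is B50B48F44119.
Digit sum: 11+5+0+11+4+8+15+4+4+1+1+9 = 73.

73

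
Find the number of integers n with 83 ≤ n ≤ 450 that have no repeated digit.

The integers in [83, 450] that have no repeated digit: 83, 84, 85, 86, 87, 89, …, 439, 450.
264 qualify.

264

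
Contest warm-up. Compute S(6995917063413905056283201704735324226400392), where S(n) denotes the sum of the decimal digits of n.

167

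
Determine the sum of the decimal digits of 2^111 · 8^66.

440

2^111 · 8^66 = 1042962419883256876169444192465601618458351817556959360325703910069443225478828393565899456512
Sum of its 94 digits: 440.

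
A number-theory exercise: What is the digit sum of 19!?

19! = 121645100408832000
Sum of its 18 digits: 45.

45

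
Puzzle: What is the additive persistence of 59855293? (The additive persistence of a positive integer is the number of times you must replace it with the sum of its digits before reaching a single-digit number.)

59855293 → 46 → 10 → 1 (3 steps)

3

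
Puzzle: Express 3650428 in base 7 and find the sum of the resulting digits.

22

3650428 in base 7 is 43012435.
Digit sum: 4+3+0+1+2+4+3+5 = 22.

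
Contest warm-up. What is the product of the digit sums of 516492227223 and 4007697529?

S(516492227223) = 5+1+6+4+9+2+2+2+7+2+2+3 = 45.
S(4007697529) = 4+0+0+7+6+9+7+5+2+9 = 49.
45 · 49 = 2205.

2205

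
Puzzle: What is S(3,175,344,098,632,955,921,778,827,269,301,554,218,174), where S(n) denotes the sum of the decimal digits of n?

183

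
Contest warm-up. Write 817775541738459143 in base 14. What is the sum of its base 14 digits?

817775541738459143 in base 14 is 538457D5A03BB8C7.
Digit sum: 5+3+8+4+5+7+13+5+10+0+3+11+11+8+12+7 = 112.

112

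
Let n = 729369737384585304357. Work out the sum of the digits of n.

7+2+9+3+6+9+7+3+7+3+8+4+5+8+5+3+0+4+3+5+7 = 108

108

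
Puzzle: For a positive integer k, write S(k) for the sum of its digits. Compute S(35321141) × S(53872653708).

S(35321141) = 3+5+3+2+1+1+4+1 = 20.
S(53872653708) = 5+3+8+7+2+6+5+3+7+0+8 = 54.
20 · 54 = 1080.

1080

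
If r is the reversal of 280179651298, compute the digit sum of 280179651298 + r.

Reversal of 280179651298 is 892156971082; 280179651298 + 892156971082 = 1172336622380.
Digit sum of 1172336622380: 1+1+7+2+3+3+6+6+2+2+3+8+0 = 44.

44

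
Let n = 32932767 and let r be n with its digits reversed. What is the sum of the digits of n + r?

42

Reversal of 32932767 is 76723923; 32932767 + 76723923 = 109656690.
Digit sum of 109656690: 1+0+9+6+5+6+6+9+0 = 42.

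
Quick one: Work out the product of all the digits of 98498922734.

9×8×4×9×8×9×2×2×7×3×4 = 62705664

62705664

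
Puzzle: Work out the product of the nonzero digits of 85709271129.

8×5×7×9×2×7×1×1×2×9 = 635040

635040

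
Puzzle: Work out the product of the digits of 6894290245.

0

6×8×9×4×2×9×0×2×4×5 = 0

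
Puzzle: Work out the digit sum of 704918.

29

7+0+4+9+1+8 = 29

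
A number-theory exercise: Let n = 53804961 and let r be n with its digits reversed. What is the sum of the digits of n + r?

Reversal of 53804961 is 16940835; 53804961 + 16940835 = 70745796.
Digit sum of 70745796: 7+0+7+4+5+7+9+6 = 45.

45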